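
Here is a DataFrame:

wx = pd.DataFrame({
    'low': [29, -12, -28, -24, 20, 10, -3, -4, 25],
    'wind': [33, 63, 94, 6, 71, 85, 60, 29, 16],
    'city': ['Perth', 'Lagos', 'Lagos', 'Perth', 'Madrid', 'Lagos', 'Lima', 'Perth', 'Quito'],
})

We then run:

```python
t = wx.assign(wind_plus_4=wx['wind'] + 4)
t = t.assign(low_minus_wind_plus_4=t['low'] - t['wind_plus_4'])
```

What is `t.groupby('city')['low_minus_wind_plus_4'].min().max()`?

5

add column wind_plus_4 = wx['wind'] + 4:
   low  wind    city  wind_plus_4
0   29    33   Perth           37
1  -12    63   Lagos           67
2  -28    94   Lagos           98
3  -24     6   Perth           10
4   20    71  Madrid           75
5   10    85   Lagos           89
6   -3    60    Lima           64
7   -4    29   Perth           33
8   25    16   Quito           20
add column low_minus_wind_plus_4 = t['low'] - t['wind_plus_4']:
   low  wind    city  wind_plus_4  low_minus_wind_plus_4
0   29    33   Perth           37                     -8
1  -12    63   Lagos           67                    -79
2  -28    94   Lagos           98                   -126
3  -24     6   Perth           10                    -34
4   20    71  Madrid           75                    -55
5   10    85   Lagos           89                    -79
6   -3    60    Lima           64                    -67
7   -4    29   Perth           33                    -37
8   25    16   Quito           20                      5
group by city, min of low_minus_wind_plus_4:
city
Lagos    -126
Lima      -67
Madrid    -55
Perth     -37
Quito       5
Name: low_minus_wind_plus_4, dtype: int64
The max of the resulting series is 5.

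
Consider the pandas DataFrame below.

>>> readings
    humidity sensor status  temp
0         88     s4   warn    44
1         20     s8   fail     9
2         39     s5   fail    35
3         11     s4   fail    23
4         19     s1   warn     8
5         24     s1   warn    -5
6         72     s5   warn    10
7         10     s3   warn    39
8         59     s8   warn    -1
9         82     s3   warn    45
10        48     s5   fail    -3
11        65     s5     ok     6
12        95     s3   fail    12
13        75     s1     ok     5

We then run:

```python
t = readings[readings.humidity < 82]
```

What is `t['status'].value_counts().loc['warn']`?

filter rows where humidity < 82:
    humidity sensor status  temp
1         20     s8   fail     9
2         39     s5   fail    35
3         11     s4   fail    23
4         19     s1   warn     8
5         24     s1   warn    -5
6         72     s5   warn    10
7         10     s3   warn    39
8         59     s8   warn    -1
10        48     s5   fail    -3
11        65     s5     ok     6
13        75     s1     ok     5
value_counts of status:
status
warn    5
fail    4
ok      2
Name: count, dtype: int64
Reading off the value at index 'warn', we get 5.

5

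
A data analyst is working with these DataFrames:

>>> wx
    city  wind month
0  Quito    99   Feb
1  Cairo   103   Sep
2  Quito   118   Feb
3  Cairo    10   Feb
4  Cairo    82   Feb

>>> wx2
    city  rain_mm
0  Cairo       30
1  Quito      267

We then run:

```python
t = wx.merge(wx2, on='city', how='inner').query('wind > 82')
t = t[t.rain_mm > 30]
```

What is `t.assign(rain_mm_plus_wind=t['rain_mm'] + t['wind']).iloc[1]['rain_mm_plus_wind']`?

merge on 'city' (how='inner') → 5 rows:
    city  wind month  rain_mm
0  Quito    99   Feb      267
1  Cairo   103   Sep       30
2  Quito   118   Feb      267
3  Cairo    10   Feb       30
4  Cairo    82   Feb       30
filter rows where wind > 82:
    city  wind month  rain_mm
0  Quito    99   Feb      267
1  Cairo   103   Sep       30
2  Quito   118   Feb      267
filter rows where rain_mm > 30:
    city  wind month  rain_mm
0  Quito    99   Feb      267
2  Quito   118   Feb      267
add column rain_mm_plus_wind = t['rain_mm'] + t['wind']:
    city  wind month  rain_mm  rain_mm_plus_wind
0  Quito    99   Feb      267                366
2  Quito   118   Feb      267                385
Reading off the value at position 1, column 'rain_mm_plus_wind', we get 385.

385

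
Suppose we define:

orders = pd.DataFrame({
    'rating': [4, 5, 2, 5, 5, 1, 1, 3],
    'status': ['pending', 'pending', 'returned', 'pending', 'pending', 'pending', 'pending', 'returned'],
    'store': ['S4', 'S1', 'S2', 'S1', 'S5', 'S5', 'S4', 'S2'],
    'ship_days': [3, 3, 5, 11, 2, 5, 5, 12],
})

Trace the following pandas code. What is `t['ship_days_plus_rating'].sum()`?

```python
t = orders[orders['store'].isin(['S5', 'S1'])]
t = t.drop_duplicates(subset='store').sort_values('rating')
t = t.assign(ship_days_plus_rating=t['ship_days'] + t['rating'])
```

15

filter rows where store in ['S5', 'S1']:
   rating   status store  ship_days
1       5  pending    S1          3
3       5  pending    S1         11
4       5  pending    S5          2
5       1  pending    S5          5
drop duplicate store (keep=first):
   rating   status store  ship_days
1       5  pending    S1          3
4       5  pending    S5          2
sort by rating:
   rating   status store  ship_days
1       5  pending    S1          3
4       5  pending    S5          2
add column ship_days_plus_rating = t['ship_days'] + t['rating']:
   rating   status store  ship_days  ship_days_plus_rating
1       5  pending    S1          3                      8
4       5  pending    S5          2                      7
Hence 15.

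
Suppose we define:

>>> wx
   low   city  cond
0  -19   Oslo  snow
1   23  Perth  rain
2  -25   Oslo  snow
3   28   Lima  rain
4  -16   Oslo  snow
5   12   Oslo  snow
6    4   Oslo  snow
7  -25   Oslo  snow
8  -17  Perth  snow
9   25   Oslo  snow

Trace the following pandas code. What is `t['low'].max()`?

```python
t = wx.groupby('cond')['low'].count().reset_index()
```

8

group by cond, count of low:
cond
rain    2
snow    8
Name: low, dtype: int64
reset_index():
   cond  low
0  rain    2
1  snow    8
Hence 8.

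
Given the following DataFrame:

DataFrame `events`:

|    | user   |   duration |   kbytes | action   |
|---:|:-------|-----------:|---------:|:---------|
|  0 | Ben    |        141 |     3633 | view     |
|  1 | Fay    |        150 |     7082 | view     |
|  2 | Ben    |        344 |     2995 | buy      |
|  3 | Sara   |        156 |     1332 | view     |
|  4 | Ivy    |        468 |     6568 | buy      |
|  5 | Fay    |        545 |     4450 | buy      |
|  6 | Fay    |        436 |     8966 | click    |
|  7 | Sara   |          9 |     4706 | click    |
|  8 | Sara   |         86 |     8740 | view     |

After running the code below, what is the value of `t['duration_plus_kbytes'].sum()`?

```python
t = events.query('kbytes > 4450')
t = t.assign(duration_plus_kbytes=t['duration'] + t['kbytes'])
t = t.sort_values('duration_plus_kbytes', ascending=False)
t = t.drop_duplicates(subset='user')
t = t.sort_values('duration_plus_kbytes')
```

filter rows where kbytes > 4450:
   user  duration  kbytes action
1   Fay       150    7082   view
4   Ivy       468    6568    buy
6   Fay       436    8966  click
7  Sara         9    4706  click
8  Sara        86    8740   view
add column duration_plus_kbytes = t['duration'] + t['kbytes']:
   user  duration  kbytes action  duration_plus_kbytes
1   Fay       150    7082   view                  7232
4   Ivy       468    6568    buy                  7036
6   Fay       436    8966  click                  9402
7  Sara         9    4706  click                  4715
8  Sara        86    8740   view                  8826
sort by duration_plus_kbytes descending:
   user  duration  kbytes action  duration_plus_kbytes
6   Fay       436    8966  click                  9402
8  Sara        86    8740   view                  8826
1   Fay       150    7082   view                  7232
4   Ivy       468    6568    buy                  7036
7  Sara         9    4706  click                  4715
drop duplicate user (keep=first):
   user  duration  kbytes action  duration_plus_kbytes
6   Fay       436    8966  click                  9402
8  Sara        86    8740   view                  8826
4   Ivy       468    6568    buy                  7036
sort by duration_plus_kbytes:
   user  duration  kbytes action  duration_plus_kbytes
4   Ivy       468    6568    buy                  7036
8  Sara        86    8740   view                  8826
6   Fay       436    8966  click                  9402
Reading off the sum of column 'duration_plus_kbytes', we get 25264.

25264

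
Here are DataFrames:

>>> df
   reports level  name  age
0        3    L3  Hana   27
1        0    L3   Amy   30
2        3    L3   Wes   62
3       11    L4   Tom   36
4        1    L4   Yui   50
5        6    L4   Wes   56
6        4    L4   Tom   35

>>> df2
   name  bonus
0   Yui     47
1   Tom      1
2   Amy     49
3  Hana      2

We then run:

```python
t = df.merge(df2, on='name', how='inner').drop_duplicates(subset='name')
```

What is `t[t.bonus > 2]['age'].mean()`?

merge on 'name' (how='inner') → 5 rows:
   reports level  name  age  bonus
0        3    L3  Hana   27      2
1        0    L3   Amy   30     49
2       11    L4   Tom   36      1
3        1    L4   Yui   50     47
4        4    L4   Tom   35      1
drop duplicate name (keep=first):
   reports level  name  age  bonus
0        3    L3  Hana   27      2
1        0    L3   Amy   30     49
2       11    L4   Tom   36      1
3        1    L4   Yui   50     47
filter rows where bonus > 2:
   reports level name  age  bonus
1        0    L3  Amy   30     49
3        1    L4  Yui   50     47
mean of column 'age' → 40.0

40.0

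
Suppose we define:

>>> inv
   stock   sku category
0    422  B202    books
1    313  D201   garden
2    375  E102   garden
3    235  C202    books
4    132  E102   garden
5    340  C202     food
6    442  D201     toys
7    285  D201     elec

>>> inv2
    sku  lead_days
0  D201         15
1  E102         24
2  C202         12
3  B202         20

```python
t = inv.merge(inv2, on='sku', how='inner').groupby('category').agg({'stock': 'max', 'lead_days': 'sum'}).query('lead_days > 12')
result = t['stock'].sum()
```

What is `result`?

1524

merge on 'sku' (how='inner') → 8 rows:
   stock   sku category  lead_days
0    422  B202    books         20
1    313  D201   garden         15
2    375  E102   garden         24
3    235  C202    books         12
4    132  E102   garden         24
5    340  C202     food         12
6    442  D201     toys         15
7    285  D201     elec         15
group by category: max(stock), sum(lead_days):
          stock  lead_days
category                  
books       422         32
elec        285         15
food        340         12
garden      375         63
toys        442         15
filter rows where lead_days > 12:
          stock  lead_days
category                  
books       422         32
elec        285         15
garden      375         63
toys        442         15
So sum() = 1524.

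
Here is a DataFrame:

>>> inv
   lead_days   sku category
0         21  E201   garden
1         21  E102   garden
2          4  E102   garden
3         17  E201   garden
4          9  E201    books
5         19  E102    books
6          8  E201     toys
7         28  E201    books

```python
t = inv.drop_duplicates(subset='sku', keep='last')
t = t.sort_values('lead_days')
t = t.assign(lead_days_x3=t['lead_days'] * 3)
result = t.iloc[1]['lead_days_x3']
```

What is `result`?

84

drop duplicate sku (keep=last):
   lead_days   sku category
5         19  E102    books
7         28  E201    books
sort by lead_days:
   lead_days   sku category
5         19  E102    books
7         28  E201    books
add column lead_days_x3 = t['lead_days'] * 3:
   lead_days   sku category  lead_days_x3
5         19  E102    books            57
7         28  E201    books            84
value at position 1, column 'lead_days_x3' → 84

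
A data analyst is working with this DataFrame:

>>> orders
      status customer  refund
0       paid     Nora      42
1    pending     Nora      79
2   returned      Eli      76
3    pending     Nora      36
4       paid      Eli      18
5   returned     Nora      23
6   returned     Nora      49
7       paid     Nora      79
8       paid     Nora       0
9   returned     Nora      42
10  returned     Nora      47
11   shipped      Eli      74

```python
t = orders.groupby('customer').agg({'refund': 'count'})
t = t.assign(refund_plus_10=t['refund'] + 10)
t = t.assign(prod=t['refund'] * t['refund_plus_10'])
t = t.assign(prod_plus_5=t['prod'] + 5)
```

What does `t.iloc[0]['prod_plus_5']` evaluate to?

44

group by customer, count of refund:
          refund
customer        
Eli            3
Nora           9
add column refund_plus_10 = t['refund'] + 10:
          refund  refund_plus_10
customer                        
Eli            3              13
Nora           9              19
add column prod = t['refund'] * t['refund_plus_10']:
          refund  refund_plus_10  prod
customer                              
Eli            3              13    39
Nora           9              19   171
add column prod_plus_5 = t['prod'] + 5:
          refund  refund_plus_10  prod  prod_plus_5
customer                                           
Eli            3              13    39           44
Nora           9              19   171          176
The value at position 0, column 'prod_plus_5' is 44.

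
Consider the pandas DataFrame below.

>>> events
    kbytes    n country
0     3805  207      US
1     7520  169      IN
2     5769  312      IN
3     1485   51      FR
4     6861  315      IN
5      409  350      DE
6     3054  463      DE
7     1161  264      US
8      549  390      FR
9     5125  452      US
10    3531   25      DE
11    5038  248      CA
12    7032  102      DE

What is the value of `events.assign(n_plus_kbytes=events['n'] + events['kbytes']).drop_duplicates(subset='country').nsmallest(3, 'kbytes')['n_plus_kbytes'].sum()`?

6307

add column n_plus_kbytes = events['n'] + events['kbytes']:
    kbytes    n country  n_plus_kbytes
0     3805  207      US           4012
1     7520  169      IN           7689
2     5769  312      IN           6081
3     1485   51      FR           1536
4     6861  315      IN           7176
5      409  350      DE            759
6     3054  463      DE           3517
7     1161  264      US           1425
8      549  390      FR            939
9     5125  452      US           5577
10    3531   25      DE           3556
11    5038  248      CA           5286
12    7032  102      DE           7134
drop duplicate country (keep=first):
    kbytes    n country  n_plus_kbytes
0     3805  207      US           4012
1     7520  169      IN           7689
3     1485   51      FR           1536
5      409  350      DE            759
11    5038  248      CA           5286
take 3 rows with smallest kbytes:
   kbytes    n country  n_plus_kbytes
5     409  350      DE            759
3    1485   51      FR           1536
0    3805  207      US           4012
Reading off the sum of column 'n_plus_kbytes', we get 6307.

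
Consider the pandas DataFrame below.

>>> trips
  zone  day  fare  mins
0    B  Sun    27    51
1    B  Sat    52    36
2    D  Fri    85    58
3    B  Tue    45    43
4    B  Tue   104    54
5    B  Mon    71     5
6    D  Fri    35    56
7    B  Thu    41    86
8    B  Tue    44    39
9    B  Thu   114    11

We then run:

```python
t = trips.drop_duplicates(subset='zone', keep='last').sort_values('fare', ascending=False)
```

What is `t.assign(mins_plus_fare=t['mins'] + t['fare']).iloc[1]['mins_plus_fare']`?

drop duplicate zone (keep=last):
  zone  day  fare  mins
6    D  Fri    35    56
9    B  Thu   114    11
sort by fare descending:
  zone  day  fare  mins
9    B  Thu   114    11
6    D  Fri    35    56
add column mins_plus_fare = t['mins'] + t['fare']:
  zone  day  fare  mins  mins_plus_fare
9    B  Thu   114    11             125
6    D  Fri    35    56              91
Taking the value at position 1, column 'mins_plus_fare' gives 91.

91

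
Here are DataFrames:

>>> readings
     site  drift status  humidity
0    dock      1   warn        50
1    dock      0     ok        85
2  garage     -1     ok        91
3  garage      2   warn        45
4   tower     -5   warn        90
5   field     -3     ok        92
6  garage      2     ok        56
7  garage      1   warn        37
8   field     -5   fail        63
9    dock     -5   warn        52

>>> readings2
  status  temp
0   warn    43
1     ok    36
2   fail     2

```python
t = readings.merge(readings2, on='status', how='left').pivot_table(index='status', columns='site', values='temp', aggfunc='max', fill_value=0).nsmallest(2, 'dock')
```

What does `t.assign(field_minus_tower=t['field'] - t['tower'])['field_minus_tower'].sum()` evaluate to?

38

merge on 'status' (how='left') → 10 rows:
     site  drift status  humidity  temp
0    dock      1   warn        50    43
1    dock      0     ok        85    36
2  garage     -1     ok        91    36
3  garage      2   warn        45    43
4   tower     -5   warn        90    43
5   field     -3     ok        92    36
6  garage      2     ok        56    36
7  garage      1   warn        37    43
8   field     -5   fail        63     2
9    dock     -5   warn        52    43
pivot: rows=status, cols=site, max(temp):
site    dock  field  garage  tower
status                            
fail       0      2       0      0
ok        36     36      36      0
warn      43      0      43     43
take 2 rows with smallest dock:
site    dock  field  garage  tower
status                            
fail       0      2       0      0
ok        36     36      36      0
add column field_minus_tower = t['field'] - t['tower']:
site    dock  field  garage  tower  field_minus_tower
status                                               
fail       0      2       0      0                  2
ok        36     36      36      0                 36
So sum() = 38.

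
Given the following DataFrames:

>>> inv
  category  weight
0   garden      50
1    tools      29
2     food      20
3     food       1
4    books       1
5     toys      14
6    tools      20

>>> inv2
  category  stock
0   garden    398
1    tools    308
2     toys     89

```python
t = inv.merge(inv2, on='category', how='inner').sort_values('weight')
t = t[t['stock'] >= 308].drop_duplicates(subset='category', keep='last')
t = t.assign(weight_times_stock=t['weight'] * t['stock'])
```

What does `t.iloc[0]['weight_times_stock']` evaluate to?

merge on 'category' (how='inner') → 4 rows:
  category  weight  stock
0   garden      50    398
1    tools      29    308
2     toys      14     89
3    tools      20    308
sort by weight:
  category  weight  stock
2     toys      14     89
3    tools      20    308
1    tools      29    308
0   garden      50    398
filter rows where stock >= 308:
  category  weight  stock
3    tools      20    308
1    tools      29    308
0   garden      50    398
drop duplicate category (keep=last):
  category  weight  stock
1    tools      29    308
0   garden      50    398
add column weight_times_stock = t['weight'] * t['stock']:
  category  weight  stock  weight_times_stock
1    tools      29    308                8932
0   garden      50    398               19900
value at position 0, column 'weight_times_stock' → 8932

8932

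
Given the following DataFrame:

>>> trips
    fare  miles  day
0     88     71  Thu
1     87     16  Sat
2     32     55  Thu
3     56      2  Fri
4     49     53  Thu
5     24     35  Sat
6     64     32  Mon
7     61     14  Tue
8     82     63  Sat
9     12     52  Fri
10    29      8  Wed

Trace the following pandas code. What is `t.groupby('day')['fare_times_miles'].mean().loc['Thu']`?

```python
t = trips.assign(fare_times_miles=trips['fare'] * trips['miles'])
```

3535.0

add column fare_times_miles = trips['fare'] * trips['miles']:
    fare  miles  day  fare_times_miles
0     88     71  Thu              6248
1     87     16  Sat              1392
2     32     55  Thu              1760
3     56      2  Fri               112
4     49     53  Thu              2597
5     24     35  Sat               840
6     64     32  Mon              2048
7     61     14  Tue               854
8     82     63  Sat              5166
9     12     52  Fri               624
10    29      8  Wed               232
group by day, mean of fare_times_miles:
day
Fri     368.0
Mon    2048.0
Sat    2466.0
Thu    3535.0
Tue     854.0
Wed     232.0
Name: fare_times_miles, dtype: float64
Then the value at index 'Thu': 3535.0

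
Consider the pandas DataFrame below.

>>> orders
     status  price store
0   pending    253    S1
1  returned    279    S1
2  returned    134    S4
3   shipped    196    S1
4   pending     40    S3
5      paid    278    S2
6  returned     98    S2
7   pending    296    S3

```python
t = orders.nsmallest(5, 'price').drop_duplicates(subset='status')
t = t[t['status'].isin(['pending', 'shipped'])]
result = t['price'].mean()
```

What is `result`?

take 5 rows with smallest price:
     status  price store
4   pending     40    S3
6  returned     98    S2
2  returned    134    S4
3   shipped    196    S1
0   pending    253    S1
drop duplicate status (keep=first):
     status  price store
4   pending     40    S3
6  returned     98    S2
3   shipped    196    S1
filter rows where status in ['pending', 'shipped']:
    status  price store
4  pending     40    S3
3  shipped    196    S1
Reading off the mean of column 'price', we get 118.0.

118.0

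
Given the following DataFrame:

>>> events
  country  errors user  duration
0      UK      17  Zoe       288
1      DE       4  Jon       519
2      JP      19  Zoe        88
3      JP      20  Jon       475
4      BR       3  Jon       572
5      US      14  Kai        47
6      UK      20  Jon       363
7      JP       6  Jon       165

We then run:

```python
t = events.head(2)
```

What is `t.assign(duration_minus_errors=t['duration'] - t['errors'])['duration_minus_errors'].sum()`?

786

take first 2 rows:
  country  errors user  duration
0      UK      17  Zoe       288
1      DE       4  Jon       519
add column duration_minus_errors = t['duration'] - t['errors']:
  country  errors user  duration  duration_minus_errors
0      UK      17  Zoe       288                    271
1      DE       4  Jon       519                    515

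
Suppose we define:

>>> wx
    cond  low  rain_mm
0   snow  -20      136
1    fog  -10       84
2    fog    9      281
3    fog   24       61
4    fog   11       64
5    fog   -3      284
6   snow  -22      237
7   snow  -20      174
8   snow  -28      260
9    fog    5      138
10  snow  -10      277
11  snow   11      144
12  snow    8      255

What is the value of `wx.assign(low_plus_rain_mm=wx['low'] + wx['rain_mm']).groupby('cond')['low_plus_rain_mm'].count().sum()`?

13

add column low_plus_rain_mm = wx['low'] + wx['rain_mm']:
    cond  low  rain_mm  low_plus_rain_mm
0   snow  -20      136               116
1    fog  -10       84                74
2    fog    9      281               290
3    fog   24       61                85
4    fog   11       64                75
5    fog   -3      284               281
6   snow  -22      237               215
7   snow  -20      174               154
8   snow  -28      260               232
9    fog    5      138               143
10  snow  -10      277               267
11  snow   11      144               155
12  snow    8      255               263
group by cond, count of low_plus_rain_mm:
cond
fog     6
snow    7
Name: low_plus_rain_mm, dtype: int64
So sum() = 13.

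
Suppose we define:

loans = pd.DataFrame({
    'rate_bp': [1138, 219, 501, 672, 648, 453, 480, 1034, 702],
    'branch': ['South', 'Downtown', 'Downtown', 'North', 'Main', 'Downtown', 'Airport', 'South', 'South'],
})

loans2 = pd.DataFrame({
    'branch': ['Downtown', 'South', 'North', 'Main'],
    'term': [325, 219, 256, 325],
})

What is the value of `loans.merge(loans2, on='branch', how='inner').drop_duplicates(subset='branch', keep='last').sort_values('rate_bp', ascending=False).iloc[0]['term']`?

219

merge on 'branch' (how='inner') → 8 rows:
   rate_bp    branch  term
0     1138     South   219
1      219  Downtown   325
2      501  Downtown   325
3      672     North   256
4      648      Main   325
5      453  Downtown   325
6     1034     South   219
7      702     South   219
drop duplicate branch (keep=last):
   rate_bp    branch  term
3      672     North   256
4      648      Main   325
5      453  Downtown   325
7      702     South   219
sort by rate_bp descending:
   rate_bp    branch  term
7      702     South   219
3      672     North   256
4      648      Main   325
5      453  Downtown   325
value at position 0, column 'term' → 219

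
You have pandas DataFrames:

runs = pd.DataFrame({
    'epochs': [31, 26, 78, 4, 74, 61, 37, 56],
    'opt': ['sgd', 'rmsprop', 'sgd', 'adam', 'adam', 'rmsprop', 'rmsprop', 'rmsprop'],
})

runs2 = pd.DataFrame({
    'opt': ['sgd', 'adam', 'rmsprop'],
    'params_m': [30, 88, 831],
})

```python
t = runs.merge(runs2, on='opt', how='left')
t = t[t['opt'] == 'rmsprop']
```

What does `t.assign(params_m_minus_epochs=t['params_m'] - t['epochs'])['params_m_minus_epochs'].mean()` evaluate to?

786.0

merge on 'opt' (how='left') → 8 rows:
   epochs      opt  params_m
0      31      sgd        30
1      26  rmsprop       831
2      78      sgd        30
3       4     adam        88
4      74     adam        88
5      61  rmsprop       831
6      37  rmsprop       831
7      56  rmsprop       831
filter rows where opt == 'rmsprop':
   epochs      opt  params_m
1      26  rmsprop       831
5      61  rmsprop       831
6      37  rmsprop       831
7      56  rmsprop       831
add column params_m_minus_epochs = t['params_m'] - t['epochs']:
   epochs      opt  params_m  params_m_minus_epochs
1      26  rmsprop       831                    805
5      61  rmsprop       831                    770
6      37  rmsprop       831                    794
7      56  rmsprop       831                    775
The mean of column 'params_m_minus_epochs' is 786.0.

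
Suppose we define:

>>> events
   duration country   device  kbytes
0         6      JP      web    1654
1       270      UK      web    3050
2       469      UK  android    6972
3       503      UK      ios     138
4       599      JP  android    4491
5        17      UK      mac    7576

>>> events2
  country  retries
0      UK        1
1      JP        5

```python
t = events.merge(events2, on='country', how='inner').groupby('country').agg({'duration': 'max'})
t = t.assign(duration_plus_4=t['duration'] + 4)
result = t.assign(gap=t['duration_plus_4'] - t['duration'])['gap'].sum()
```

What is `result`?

8

merge on 'country' (how='inner') → 6 rows:
   duration country   device  kbytes  retries
0         6      JP      web    1654        5
1       270      UK      web    3050        1
2       469      UK  android    6972        1
3       503      UK      ios     138        1
4       599      JP  android    4491        5
5        17      UK      mac    7576        1
group by country, max of duration:
         duration
country          
JP            599
UK            503
add column duration_plus_4 = t['duration'] + 4:
         duration  duration_plus_4
country                           
JP            599              603
UK            503              507
add column gap = t['duration_plus_4'] - t['duration']:
         duration  duration_plus_4  gap
country                                
JP            599              603    4
UK            503              507    4
Taking the sum of column 'gap' gives 8.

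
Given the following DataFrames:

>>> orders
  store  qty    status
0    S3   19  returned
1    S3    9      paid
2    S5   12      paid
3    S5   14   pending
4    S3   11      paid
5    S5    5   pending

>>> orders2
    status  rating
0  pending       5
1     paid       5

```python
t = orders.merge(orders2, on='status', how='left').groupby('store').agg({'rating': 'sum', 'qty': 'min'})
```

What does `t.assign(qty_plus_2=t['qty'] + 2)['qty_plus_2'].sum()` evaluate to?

merge on 'status' (how='left') → 6 rows:
  store  qty    status  rating
0    S3   19  returned     NaN
1    S3    9      paid     5.0
2    S5   12      paid     5.0
3    S5   14   pending     5.0
4    S3   11      paid     5.0
5    S5    5   pending     5.0
group by store: sum(rating), min(qty):
       rating  qty
store             
S3       10.0    9
S5       15.0    5
add column qty_plus_2 = t['qty'] + 2:
       rating  qty  qty_plus_2
store                         
S3       10.0    9          11
S5       15.0    5           7

18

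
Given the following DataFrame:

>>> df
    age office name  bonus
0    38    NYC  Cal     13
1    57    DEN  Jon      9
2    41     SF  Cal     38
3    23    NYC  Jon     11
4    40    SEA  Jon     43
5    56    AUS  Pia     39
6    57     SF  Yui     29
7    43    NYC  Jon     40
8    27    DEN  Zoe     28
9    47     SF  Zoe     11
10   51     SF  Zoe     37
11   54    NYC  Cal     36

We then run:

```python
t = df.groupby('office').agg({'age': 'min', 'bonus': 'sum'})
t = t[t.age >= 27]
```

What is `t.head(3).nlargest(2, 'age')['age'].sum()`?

96

group by office: min(age), sum(bonus):
        age  bonus
office            
AUS      56     39
DEN      27     37
NYC      23    100
SEA      40     43
SF       41    115
filter rows where age >= 27:
        age  bonus
office            
AUS      56     39
DEN      27     37
SEA      40     43
SF       41    115
take first 3 rows:
        age  bonus
office            
AUS      56     39
DEN      27     37
SEA      40     43
take 2 rows with largest age:
        age  bonus
office            
AUS      56     39
SEA      40     43
Hence 96.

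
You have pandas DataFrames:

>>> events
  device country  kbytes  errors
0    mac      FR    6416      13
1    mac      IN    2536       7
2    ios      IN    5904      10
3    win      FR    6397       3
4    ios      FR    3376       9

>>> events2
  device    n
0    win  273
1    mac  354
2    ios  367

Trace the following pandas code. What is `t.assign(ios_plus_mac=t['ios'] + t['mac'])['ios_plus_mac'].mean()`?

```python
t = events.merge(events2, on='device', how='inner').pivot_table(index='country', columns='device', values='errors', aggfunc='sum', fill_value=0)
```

19.5

merge on 'device' (how='inner') → 5 rows:
  device country  kbytes  errors    n
0    mac      FR    6416      13  354
1    mac      IN    2536       7  354
2    ios      IN    5904      10  367
3    win      FR    6397       3  273
4    ios      FR    3376       9  367
pivot: rows=country, cols=device, sum(errors):
device   ios  mac  win
country               
FR         9   13    3
IN        10    7    0
add column ios_plus_mac = t['ios'] + t['mac']:
device   ios  mac  win  ios_plus_mac
country                             
FR         9   13    3            22
IN        10    7    0            17
Finally, mean of column 'ios_plus_mac' = 19.5.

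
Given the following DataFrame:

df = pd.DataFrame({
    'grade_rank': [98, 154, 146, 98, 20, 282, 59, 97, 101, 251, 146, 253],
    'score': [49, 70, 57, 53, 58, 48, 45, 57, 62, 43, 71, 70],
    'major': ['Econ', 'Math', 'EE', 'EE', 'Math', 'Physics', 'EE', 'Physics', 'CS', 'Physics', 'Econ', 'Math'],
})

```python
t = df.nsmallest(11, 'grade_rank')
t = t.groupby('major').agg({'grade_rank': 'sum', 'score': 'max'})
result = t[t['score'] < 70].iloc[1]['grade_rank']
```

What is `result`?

303

take 11 rows with smallest grade_rank:
    grade_rank  score    major
4           20     58     Math
6           59     45       EE
7           97     57  Physics
0           98     49     Econ
3           98     53       EE
8          101     62       CS
2          146     57       EE
10         146     71     Econ
1          154     70     Math
9          251     43  Physics
11         253     70     Math
group by major: sum(grade_rank), max(score):
         grade_rank  score
major                     
CS              101     62
EE              303     57
Econ            244     71
Math            427     70
Physics         348     57
filter rows where score < 70:
         grade_rank  score
major                     
CS              101     62
EE              303     57
Physics         348     57
The value at position 1, column 'grade_rank' is 303.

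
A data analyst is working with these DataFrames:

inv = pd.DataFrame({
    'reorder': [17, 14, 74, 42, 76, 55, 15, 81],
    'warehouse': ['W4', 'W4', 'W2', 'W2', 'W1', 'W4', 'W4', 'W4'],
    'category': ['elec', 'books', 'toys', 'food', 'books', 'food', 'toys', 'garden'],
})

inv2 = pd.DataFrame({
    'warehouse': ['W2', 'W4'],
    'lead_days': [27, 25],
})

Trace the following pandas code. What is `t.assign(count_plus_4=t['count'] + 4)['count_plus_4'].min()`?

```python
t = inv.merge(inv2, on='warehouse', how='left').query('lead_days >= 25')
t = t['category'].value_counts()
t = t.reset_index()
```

5

merge on 'warehouse' (how='left') → 8 rows:
   reorder warehouse category  lead_days
0       17        W4     elec       25.0
1       14        W4    books       25.0
2       74        W2     toys       27.0
3       42        W2     food       27.0
4       76        W1    books        NaN
5       55        W4     food       25.0
6       15        W4     toys       25.0
7       81        W4   garden       25.0
filter rows where lead_days >= 25:
   reorder warehouse category  lead_days
0       17        W4     elec       25.0
1       14        W4    books       25.0
2       74        W2     toys       27.0
3       42        W2     food       27.0
5       55        W4     food       25.0
6       15        W4     toys       25.0
7       81        W4   garden       25.0
value_counts of category:
category
toys      2
food      2
elec      1
books     1
garden    1
Name: count, dtype: int64
reset_index():
  category  count
0     toys      2
1     food      2
2     elec      1
3    books      1
4   garden      1
add column count_plus_4 = t['count'] + 4:
  category  count  count_plus_4
0     toys      2             6
1     food      2             6
2     elec      1             5
3    books      1             5
4   garden      1             5
Taking the min of column 'count_plus_4' gives 5.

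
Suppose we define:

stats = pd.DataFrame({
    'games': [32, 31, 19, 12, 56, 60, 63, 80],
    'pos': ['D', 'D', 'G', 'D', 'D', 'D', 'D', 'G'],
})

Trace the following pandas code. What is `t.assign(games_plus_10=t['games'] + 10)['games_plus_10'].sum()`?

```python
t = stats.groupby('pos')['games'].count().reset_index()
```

28

group by pos, count of games:
pos
D    6
G    2
Name: games, dtype: int64
reset_index():
  pos  games
0   D      6
1   G      2
add column games_plus_10 = t['games'] + 10:
  pos  games  games_plus_10
0   D      6             16
1   G      2             12
Hence 28.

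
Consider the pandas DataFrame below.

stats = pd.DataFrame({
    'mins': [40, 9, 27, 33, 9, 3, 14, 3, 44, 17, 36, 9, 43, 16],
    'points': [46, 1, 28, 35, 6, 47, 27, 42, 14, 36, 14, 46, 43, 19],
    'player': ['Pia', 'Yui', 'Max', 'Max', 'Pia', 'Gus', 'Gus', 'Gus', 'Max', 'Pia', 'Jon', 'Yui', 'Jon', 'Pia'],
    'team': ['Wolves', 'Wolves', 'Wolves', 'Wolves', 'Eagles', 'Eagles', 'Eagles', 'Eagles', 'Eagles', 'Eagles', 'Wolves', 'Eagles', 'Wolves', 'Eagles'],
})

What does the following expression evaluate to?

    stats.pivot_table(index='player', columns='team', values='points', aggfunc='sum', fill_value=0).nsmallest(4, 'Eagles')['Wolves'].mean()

pivot: rows=player, cols=team, sum(points):
team    Eagles  Wolves
player                
Gus        116       0
Jon          0      57
Max         14      63
Pia         61      46
Yui         46       1
take 4 rows with smallest Eagles:
team    Eagles  Wolves
player                
Jon          0      57
Max         14      63
Yui         46       1
Pia         61      46
Taking the mean of column 'Wolves' gives 41.75.

41.75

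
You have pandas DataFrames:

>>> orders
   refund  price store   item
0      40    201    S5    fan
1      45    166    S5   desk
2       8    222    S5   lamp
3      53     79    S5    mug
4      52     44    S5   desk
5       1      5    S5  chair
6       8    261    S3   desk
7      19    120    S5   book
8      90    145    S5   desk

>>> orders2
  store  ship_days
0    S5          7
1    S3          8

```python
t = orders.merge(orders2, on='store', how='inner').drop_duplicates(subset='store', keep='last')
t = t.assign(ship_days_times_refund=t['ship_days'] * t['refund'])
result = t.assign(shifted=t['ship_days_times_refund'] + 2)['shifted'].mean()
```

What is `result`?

merge on 'store' (how='inner') → 9 rows:
   refund  price store   item  ship_days
0      40    201    S5    fan          7
1      45    166    S5   desk          7
2       8    222    S5   lamp          7
3      53     79    S5    mug          7
4      52     44    S5   desk          7
5       1      5    S5  chair          7
6       8    261    S3   desk          8
7      19    120    S5   book          7
8      90    145    S5   desk          7
drop duplicate store (keep=last):
   refund  price store  item  ship_days
6       8    261    S3  desk          8
8      90    145    S5  desk          7
add column ship_days_times_refund = t['ship_days'] * t['refund']:
   refund  price store  item  ship_days  ship_days_times_refund
6       8    261    S3  desk          8                      64
8      90    145    S5  desk          7                     630
add column shifted = t['ship_days_times_refund'] + 2:
   refund  price store  item  ship_days  ship_days_times_refund  shifted
6       8    261    S3  desk          8                      64       66
8      90    145    S5  desk          7                     630      632
Taking the mean of column 'shifted' gives 349.0.

349.0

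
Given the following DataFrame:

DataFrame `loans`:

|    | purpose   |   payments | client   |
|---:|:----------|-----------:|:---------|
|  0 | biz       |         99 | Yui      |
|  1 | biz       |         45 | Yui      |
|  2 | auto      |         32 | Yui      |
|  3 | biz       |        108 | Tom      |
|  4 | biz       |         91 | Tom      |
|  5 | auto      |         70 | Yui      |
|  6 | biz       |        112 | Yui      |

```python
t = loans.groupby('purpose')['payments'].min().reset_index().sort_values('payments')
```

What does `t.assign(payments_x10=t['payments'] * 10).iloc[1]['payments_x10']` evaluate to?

group by purpose, min of payments:
purpose
auto    32
biz     45
Name: payments, dtype: int64
reset_index():
  purpose  payments
0    auto        32
1     biz        45
sort by payments:
  purpose  payments
0    auto        32
1     biz        45
add column payments_x10 = t['payments'] * 10:
  purpose  payments  payments_x10
0    auto        32           320
1     biz        45           450

450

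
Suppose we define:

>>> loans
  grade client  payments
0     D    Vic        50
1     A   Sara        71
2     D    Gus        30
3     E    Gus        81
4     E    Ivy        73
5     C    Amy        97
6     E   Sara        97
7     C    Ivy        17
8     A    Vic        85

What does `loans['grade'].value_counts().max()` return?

value_counts of grade:
grade
E    3
D    2
A    2
C    2
Name: count, dtype: int64
So max() = 3.

3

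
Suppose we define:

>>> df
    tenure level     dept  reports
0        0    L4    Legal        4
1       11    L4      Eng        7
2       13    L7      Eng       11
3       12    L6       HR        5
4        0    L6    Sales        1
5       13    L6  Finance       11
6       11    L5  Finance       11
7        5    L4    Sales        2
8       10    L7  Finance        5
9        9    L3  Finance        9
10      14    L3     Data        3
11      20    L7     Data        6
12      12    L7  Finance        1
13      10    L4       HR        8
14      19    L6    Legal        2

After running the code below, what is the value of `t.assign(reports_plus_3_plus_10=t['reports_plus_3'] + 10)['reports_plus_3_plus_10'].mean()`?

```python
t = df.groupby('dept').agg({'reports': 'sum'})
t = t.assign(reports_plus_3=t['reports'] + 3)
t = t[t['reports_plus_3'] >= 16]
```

35.6666666667

group by dept, sum of reports:
         reports
dept            
Data           9
Eng           18
Finance       37
HR            13
Legal          6
Sales          3
add column reports_plus_3 = t['reports'] + 3:
         reports  reports_plus_3
dept                            
Data           9              12
Eng           18              21
Finance       37              40
HR            13              16
Legal          6               9
Sales          3               6
filter rows where reports_plus_3 >= 16:
         reports  reports_plus_3
dept                            
Eng           18              21
Finance       37              40
HR            13              16
add column reports_plus_3_plus_10 = t['reports_plus_3'] + 10:
         reports  reports_plus_3  reports_plus_3_plus_10
dept                                                    
Eng           18              21                      31
Finance       37              40                      50
HR            13              16                      26
So mean() = 35.6666666667.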